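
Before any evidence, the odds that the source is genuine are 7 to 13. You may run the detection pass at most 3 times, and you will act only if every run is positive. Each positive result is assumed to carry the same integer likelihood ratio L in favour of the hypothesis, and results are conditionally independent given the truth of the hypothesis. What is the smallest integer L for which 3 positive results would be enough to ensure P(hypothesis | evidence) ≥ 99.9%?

13

Prior odds = 7/13.
Target odds = 0.999/0.001 = 999.
Need L³ ≥ 999 ÷ (7/13) = 12987/7.
12³ = 1728 < 12987/7 ≤ 2197 = 13³, so L = 13.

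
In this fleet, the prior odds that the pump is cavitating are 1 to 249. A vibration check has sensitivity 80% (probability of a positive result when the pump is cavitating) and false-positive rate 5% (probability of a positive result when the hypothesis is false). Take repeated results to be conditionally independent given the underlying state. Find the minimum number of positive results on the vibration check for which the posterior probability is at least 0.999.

Prior odds = 1/249.
Likelihood ratio of a positive result = 0.8/0.05 = 16.
Target odds: 0.999 ÷ 0.001 = 999.
Require 16ⁿ ≥ 999 ÷ (1/249) = 248751.
16⁴ = 65536 falls short of 248751 but 16⁵ = 1048576 reaches it, so n = 5.

5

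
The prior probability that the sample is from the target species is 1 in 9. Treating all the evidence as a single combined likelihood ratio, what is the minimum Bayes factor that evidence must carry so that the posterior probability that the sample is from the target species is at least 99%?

Prior odds = (1/9)/(8/9) = 0.125.
Target odds = 0.99/0.01 = 99.
Required Bayes factor = 99 ÷ 0.125 = 792.

792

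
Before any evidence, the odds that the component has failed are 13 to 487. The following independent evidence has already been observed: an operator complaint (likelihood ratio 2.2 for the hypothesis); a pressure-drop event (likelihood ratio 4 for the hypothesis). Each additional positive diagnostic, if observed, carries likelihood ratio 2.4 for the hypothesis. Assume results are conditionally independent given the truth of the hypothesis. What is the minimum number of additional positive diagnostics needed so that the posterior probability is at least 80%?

Prior odds = 13/487.
Combined Bayes factor of the evidence already in hand = 2.2 × 4 = 8.8.
Odds after that evidence = (13/487) × 8.8 = 572/2435.
Target odds = 0.8/0.2 = 4.
Need 2.4ⁿ ≥ 4 ÷ (572/2435) = 2435/143.
2.4³ = 13.824 falls short of 2435/143 but 2.4⁴ = 33.1776 reaches it, so n = 4.

4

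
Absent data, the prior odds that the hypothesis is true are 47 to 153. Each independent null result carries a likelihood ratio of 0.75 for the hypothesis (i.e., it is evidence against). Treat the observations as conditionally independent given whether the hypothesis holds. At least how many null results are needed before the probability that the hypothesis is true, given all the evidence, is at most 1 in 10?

4

Prior odds = 47/153.
Likelihood ratio per null result = 0.75.
Target odds: 0.1 ÷ 0.9 = 1/9.
Require 0.75ⁿ ≤ 1/9 ÷ (47/153) = 17/47.
0.75³ = 0.421875 is still above 17/47 but 0.75⁴ = 0.31640625 is at or below it, so n = 4.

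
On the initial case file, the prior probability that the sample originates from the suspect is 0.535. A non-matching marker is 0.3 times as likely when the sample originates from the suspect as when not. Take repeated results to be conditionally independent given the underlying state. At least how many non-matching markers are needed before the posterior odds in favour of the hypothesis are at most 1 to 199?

5

Prior odds = 0.535/0.465 = 107/93.
Likelihood ratio per non-matching marker = 0.3.
Target odds = 1/199.
Require 0.3ⁿ ≤ 1/199 ÷ (107/93) = 93/21293.
0.3⁴ = 0.0081 is still above 93/21293 but 0.3⁵ = 243/100000 is at or below it, so n = 5.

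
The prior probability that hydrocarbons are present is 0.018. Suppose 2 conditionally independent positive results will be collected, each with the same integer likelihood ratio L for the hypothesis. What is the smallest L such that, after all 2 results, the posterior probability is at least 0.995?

105

Prior odds = 0.018/0.982 = 9/491.
Target odds = 0.995/0.005 = 199.
Need L² ≥ 199 ÷ (9/491) = 97709/9.
104² = 10816 < 97709/9 ≤ 11025 = 105², so L = 105.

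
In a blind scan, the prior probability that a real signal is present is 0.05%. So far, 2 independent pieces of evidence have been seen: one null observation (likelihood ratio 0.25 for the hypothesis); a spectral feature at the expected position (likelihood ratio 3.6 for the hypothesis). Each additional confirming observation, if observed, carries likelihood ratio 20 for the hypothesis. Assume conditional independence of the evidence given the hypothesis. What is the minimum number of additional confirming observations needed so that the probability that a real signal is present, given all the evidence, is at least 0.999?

Prior odds = 0.0005/0.9995 = 1/1999.
Combined Bayes factor of the evidence already in hand = 0.25 × 3.6 = 0.9.
Odds after that evidence = (1/1999) × 0.9 = 9/19990.
Target odds = 0.999/0.001 = 999.
Need 20ⁿ ≥ 999 ÷ (9/19990) = 2218890.
20⁴ = 160000 falls short of 2218890 but 20⁵ = 3200000 reaches it, so n = 5.

5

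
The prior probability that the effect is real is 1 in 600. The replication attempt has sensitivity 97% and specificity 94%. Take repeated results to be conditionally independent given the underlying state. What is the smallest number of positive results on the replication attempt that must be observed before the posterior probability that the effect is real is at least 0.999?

5

Prior odds = (1/600)/(599/600) = 1/599.
False-positive rate = 1 − 0.94 = 0.06; likelihood ratio of a positive = 0.97/0.06 = 97/6.
Target odds: 0.999 ÷ 0.001 = 999.
Require (97/6)ⁿ ≥ 999 ÷ (1/599) = 598401.
(97/6)⁴ = 88529281/1296 falls short of 598401 but (97/6)⁵ ≈1.10434e+06 reaches it, so n = 5.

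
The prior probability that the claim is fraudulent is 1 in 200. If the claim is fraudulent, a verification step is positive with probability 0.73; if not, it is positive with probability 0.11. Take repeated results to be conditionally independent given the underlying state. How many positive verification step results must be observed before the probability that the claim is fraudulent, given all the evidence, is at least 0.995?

6

Prior odds: 0.005 ÷ 0.995 = 1/199.
Likelihood ratio of a positive = 0.73/0.11 = 73/11.
Target posterior odds = 0.995/0.005 = 199.
Need (1/199) × (73/11)ⁿ ≥ 199, i.e. (73/11)ⁿ ≥ 39601.
(73/11)⁵ ≈12872.1 falls short of 39601 but (73/11)⁶ ≈85424.2 reaches it, so n = 6.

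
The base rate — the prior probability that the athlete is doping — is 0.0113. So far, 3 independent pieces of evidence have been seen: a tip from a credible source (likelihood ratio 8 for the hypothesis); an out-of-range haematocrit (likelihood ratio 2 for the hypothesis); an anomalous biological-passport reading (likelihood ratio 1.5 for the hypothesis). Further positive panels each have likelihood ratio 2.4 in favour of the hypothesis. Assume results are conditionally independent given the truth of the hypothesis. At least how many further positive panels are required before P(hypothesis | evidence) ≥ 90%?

4

Prior odds = 0.0113/0.9887 = 113/9887.
Combined Bayes factor of the evidence already in hand = 8 × 2 × 1.5 = 24.
Odds after that evidence = (113/9887) × 24 = 2712/9887.
Target odds = 0.9/0.1 = 9.
Need 2.4ⁿ ≥ 9 ÷ (2712/9887) = 29661/904.
2.4³ = 13.824 falls short of 29661/904 but 2.4⁴ = 33.1776 reaches it, so n = 4.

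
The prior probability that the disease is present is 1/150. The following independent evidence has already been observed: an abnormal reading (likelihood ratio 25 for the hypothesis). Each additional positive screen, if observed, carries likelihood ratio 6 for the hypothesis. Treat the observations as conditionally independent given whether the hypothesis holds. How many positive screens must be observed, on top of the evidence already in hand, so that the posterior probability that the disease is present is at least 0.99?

4

Prior odds = (1/150)/(149/150) = 1/149.
Bayes factor of the evidence already in hand = 25.
Odds after that evidence = (1/149) × 25 = 25/149.
Target odds = 0.99/0.01 = 99.
Need 6ⁿ ≥ 99 ÷ (25/149) = 590.04.
6³ = 216 falls short of 590.04 but 6⁴ = 1296 reaches it, so n = 4.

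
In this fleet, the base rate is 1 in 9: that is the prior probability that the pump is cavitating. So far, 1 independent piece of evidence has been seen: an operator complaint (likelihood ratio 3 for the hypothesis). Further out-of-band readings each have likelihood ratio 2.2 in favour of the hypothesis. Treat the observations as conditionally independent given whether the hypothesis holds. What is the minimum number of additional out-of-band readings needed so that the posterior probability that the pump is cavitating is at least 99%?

Prior odds = (1/9)/(8/9) = 0.125.
Bayes factor of the evidence already in hand = 3.
Odds after that evidence = 0.125 × 3 = 0.375.
Target odds = 0.99/0.01 = 99.
Need 2.2ⁿ ≥ 99 ÷ 0.375 = 264.
2.2⁷ = 19487171/78125 falls short of 264 but 2.2⁸ = 214358881/390625 reaches it, so n = 8.

8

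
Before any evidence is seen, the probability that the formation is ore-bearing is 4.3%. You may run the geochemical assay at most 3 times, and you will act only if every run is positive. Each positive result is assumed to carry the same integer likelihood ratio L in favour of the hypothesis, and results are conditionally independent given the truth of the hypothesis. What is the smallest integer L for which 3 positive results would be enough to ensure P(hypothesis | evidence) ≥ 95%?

Prior odds = 0.043/0.957 = 43/957.
Target odds = 0.95/0.05 = 19.
Need L³ ≥ 19 ÷ (43/957) = 18183/43.
7³ = 343 < 18183/43 ≤ 512 = 8³, so L = 8.

8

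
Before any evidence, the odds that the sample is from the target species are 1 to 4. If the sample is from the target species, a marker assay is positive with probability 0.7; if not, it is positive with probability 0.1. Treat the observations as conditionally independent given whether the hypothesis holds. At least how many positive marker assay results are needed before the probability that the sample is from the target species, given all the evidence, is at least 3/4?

Prior odds = 0.25.
Likelihood ratio of a positive = 0.7/0.1 = 7.
Target odds: 0.75 ÷ 0.25 = 3.
Need 0.25 × 7ⁿ ≥ 3, i.e. 7ⁿ ≥ 12.
7¹ = 7 falls short of 12 but 7² = 49 reaches it, so n = 2.

2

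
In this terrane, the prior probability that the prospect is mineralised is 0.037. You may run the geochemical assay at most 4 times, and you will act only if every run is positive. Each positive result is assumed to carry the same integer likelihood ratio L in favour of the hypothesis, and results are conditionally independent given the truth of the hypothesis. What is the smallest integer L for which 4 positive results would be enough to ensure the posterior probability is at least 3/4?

3

Prior odds = 0.037/0.963 = 37/963.
Target odds = 0.75/0.25 = 3.
Need L⁴ ≥ 3 ÷ (37/963) = 2889/37.
2⁴ = 16 < 2889/37 ≤ 81 = 3⁴, so L = 3.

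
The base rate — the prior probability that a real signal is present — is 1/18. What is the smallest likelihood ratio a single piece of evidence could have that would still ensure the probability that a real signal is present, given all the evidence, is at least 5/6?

Prior odds = (1/18)/(17/18) = 1/17.
Target odds = (5/6)/(1/6) = 5.
Required Bayes factor = 5 ÷ (1/17) = 85.

85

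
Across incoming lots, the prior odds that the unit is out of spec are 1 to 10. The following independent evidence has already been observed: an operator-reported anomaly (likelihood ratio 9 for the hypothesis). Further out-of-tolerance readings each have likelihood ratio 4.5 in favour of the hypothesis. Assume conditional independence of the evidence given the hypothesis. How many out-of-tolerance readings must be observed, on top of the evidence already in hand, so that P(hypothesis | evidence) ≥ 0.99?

Prior odds = 0.1.
Bayes factor of the evidence already in hand = 9.
Odds after that evidence = 0.1 × 9 = 0.9.
Target odds = 0.99/0.01 = 99.
Need 4.5ⁿ ≥ 99 ÷ 0.9 = 110.
4.5³ = 91.125 falls short of 110 but 4.5⁴ = 410.0625 reaches it, so n = 4.

4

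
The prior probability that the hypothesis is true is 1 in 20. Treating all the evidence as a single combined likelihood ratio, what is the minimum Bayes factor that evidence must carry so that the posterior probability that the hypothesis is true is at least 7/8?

Prior odds = 0.05/0.95 = 1/19.
Target odds = 0.875/0.125 = 7.
Required Bayes factor = 7 ÷ (1/19) = 133.

133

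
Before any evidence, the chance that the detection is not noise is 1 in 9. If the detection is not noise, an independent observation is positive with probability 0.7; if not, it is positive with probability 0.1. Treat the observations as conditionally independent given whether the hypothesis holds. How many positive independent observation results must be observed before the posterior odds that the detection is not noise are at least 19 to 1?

Prior odds: (1/9) ÷ (8/9) = 0.125.
Likelihood ratio of a positive = 0.7/0.1 = 7.
Target odds = 19.
Need 0.125 × 7ⁿ ≥ 19, i.e. 7ⁿ ≥ 152.
7² = 49 falls short of 152 but 7³ = 343 reaches it, so n = 3.

3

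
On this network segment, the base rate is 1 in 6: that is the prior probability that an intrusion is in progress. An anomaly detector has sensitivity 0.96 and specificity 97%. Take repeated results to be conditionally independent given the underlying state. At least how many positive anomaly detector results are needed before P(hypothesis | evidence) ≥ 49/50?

Prior odds: (1/6) ÷ (5/6) = 0.2.
False-positive rate = 1 − 0.97 = 0.03; likelihood ratio of a positive = 0.96/0.03 = 32.
Target posterior odds = 0.98/0.02 = 49.
Need 0.2 × 32ⁿ ≥ 49, i.e. 32ⁿ ≥ 245.
32¹ = 32 falls short of 245 but 32² = 1024 reaches it, so n = 2.

2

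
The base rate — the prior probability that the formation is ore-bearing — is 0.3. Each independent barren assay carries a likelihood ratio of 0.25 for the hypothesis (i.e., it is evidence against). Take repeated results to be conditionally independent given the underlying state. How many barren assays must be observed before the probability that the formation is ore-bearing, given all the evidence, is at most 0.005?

4

Prior odds: 0.3 ÷ 0.7 = 3/7.
Likelihood ratio per barren assay = 0.25.
Target odds: 0.005 ÷ 0.995 = 1/199.
Require 0.25ⁿ ≤ 1/199 ÷ (3/7) = 7/597.
0.25³ = 0.015625 is still above 7/597 but 0.25⁴ = 0.00390625 is at or below it, so n = 4.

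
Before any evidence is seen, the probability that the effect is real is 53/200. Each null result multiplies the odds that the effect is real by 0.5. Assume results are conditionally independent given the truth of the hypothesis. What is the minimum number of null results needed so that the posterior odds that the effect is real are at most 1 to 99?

6

Prior odds: 0.265 ÷ 0.735 = 53/147.
Likelihood ratio per null result = 0.5.
Target odds = 1/99.
Require 0.5ⁿ ≤ 1/99 ÷ (53/147) = 49/1749.
0.5⁵ = 0.03125 is still above 49/1749 but 0.5⁶ = 0.015625 is at or below it, so n = 6.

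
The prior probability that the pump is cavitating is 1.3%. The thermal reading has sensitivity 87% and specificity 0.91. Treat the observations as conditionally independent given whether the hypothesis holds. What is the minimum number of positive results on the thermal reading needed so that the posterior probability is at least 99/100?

Prior odds = 0.013/0.987 = 13/987.
False-positive rate = 1 − 0.91 = 0.09; likelihood ratio of a positive = 0.87/0.09 = 29/3.
Target odds: 0.99 ÷ 0.01 = 99.
Require (29/3)ⁿ ≥ 99 ÷ (13/987) = 97713/13.
(29/3)³ = 24389/27 falls short of 97713/13 but (29/3)⁴ = 707281/81 reaches it, so n = 4.

4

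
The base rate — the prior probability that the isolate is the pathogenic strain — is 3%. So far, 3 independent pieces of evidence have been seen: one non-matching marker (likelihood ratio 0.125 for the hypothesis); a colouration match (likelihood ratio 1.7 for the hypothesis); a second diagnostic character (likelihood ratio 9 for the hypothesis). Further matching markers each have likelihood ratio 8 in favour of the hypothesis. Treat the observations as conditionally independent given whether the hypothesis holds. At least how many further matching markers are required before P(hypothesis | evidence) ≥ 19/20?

Prior odds = 0.03/0.97 = 3/97.
Combined Bayes factor of the evidence already in hand = 0.125 × 1.7 × 9 = 1.9125.
Odds after that evidence = (3/97) × 1.9125 = 459/7760.
Target odds = 0.95/0.05 = 19.
Need 8ⁿ ≥ 19 ÷ (459/7760) = 147440/459.
8² = 64 falls short of 147440/459 but 8³ = 512 reaches it, so n = 3.

3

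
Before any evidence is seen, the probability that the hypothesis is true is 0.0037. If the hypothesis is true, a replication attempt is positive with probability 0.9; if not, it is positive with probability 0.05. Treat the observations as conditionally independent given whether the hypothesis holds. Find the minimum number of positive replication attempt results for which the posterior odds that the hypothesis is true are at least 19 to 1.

Prior odds: 0.0037 ÷ 0.9963 = 37/9963.
Likelihood ratio of a positive = 0.9/0.05 = 18.
Target odds = 19.
Need (37/9963) × 18ⁿ ≥ 19, i.e. 18ⁿ ≥ 189297/37.
18² = 324 falls short of 189297/37 but 18³ = 5832 reaches it, so n = 3.

3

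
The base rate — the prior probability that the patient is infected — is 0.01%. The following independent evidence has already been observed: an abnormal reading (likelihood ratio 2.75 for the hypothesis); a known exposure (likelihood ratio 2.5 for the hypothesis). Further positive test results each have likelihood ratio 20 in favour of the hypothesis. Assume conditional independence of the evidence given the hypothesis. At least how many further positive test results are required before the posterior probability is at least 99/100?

4

Prior odds = 0.0001/0.9999 = 1/9999.
Combined Bayes factor of the evidence already in hand = 2.75 × 2.5 = 6.875.
Odds after that evidence = (1/9999) × 6.875 = 5/7272.
Target odds = 0.99/0.01 = 99.
Need 20ⁿ ≥ 99 ÷ (5/7272) = 143985.6.
20³ = 8000 falls short of 143985.6 but 20⁴ = 160000 reaches it, so n = 4.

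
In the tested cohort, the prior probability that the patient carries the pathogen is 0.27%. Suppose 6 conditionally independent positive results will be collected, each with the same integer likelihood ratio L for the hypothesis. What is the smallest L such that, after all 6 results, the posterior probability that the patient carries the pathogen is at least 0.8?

Prior odds = 0.0027/0.9973 = 27/9973.
Target odds = 0.8/0.2 = 4.
Need L⁶ ≥ 4 ÷ (27/9973) = 39892/27.
3⁶ = 729 < 39892/27 ≤ 4096 = 4⁶, so L = 4.

4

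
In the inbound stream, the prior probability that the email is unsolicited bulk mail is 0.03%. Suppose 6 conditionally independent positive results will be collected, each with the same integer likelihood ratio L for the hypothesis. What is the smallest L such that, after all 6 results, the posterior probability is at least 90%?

Prior odds = 0.0003/0.9997 = 3/9997.
Target odds = 0.9/0.1 = 9.
Need L⁶ ≥ 9 ÷ (3/9997) = 29991.
5⁶ = 15625 < 29991 ≤ 46656 = 6⁶, so L = 6.

6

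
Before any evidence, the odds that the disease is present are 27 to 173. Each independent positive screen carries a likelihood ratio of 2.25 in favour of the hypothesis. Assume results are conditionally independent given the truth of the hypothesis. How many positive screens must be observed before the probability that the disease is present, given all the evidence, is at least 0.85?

5

Prior odds = 27/173.
Likelihood ratio per positive screen = 2.25.
Target posterior odds = 0.85/0.15 = 17/3.
Need (27/173) × 2.25ⁿ ≥ 17/3, i.e. 2.25ⁿ ≥ 2941/81.
2.25⁴ = 25.62890625 falls short of 2941/81 but 2.25⁵ = 59049/1024 reaches it, so n = 5.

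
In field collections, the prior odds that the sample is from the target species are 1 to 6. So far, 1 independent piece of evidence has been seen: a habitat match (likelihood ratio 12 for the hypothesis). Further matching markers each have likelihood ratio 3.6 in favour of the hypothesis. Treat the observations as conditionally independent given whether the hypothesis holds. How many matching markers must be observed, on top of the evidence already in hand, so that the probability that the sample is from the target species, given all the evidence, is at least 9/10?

Prior odds = 1/6.
Bayes factor of the evidence already in hand = 12.
Odds after that evidence = (1/6) × 12 = 2.
Target odds = 0.9/0.1 = 9.
Need 3.6ⁿ ≥ 9 ÷ 2 = 4.5.
3.6¹ = 3.6 falls short of 4.5 but 3.6² = 12.96 reaches it, so n = 2.

2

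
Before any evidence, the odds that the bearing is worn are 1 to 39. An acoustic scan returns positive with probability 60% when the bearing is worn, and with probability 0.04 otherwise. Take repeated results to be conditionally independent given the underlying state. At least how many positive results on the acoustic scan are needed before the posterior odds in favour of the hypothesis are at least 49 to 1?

3

Prior odds = 1/39.
Likelihood ratio of a positive result = 0.6/0.04 = 15.
Target odds = 49.
Require 15ⁿ ≥ 49 ÷ (1/39) = 1911.
15² = 225 falls short of 1911 but 15³ = 3375 reaches it, so n = 3.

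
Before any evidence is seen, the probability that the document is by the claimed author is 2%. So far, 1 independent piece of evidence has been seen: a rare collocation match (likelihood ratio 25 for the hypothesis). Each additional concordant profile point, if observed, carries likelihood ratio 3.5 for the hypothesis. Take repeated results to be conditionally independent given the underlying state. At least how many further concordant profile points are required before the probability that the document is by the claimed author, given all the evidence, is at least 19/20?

Prior odds = 0.02/0.98 = 1/49.
Bayes factor of the evidence already in hand = 25.
Odds after that evidence = (1/49) × 25 = 25/49.
Target odds = 0.95/0.05 = 19.
Need 3.5ⁿ ≥ 19 ÷ (25/49) = 37.24.
3.5² = 12.25 falls short of 37.24 but 3.5³ = 42.875 reaches it, so n = 3.

3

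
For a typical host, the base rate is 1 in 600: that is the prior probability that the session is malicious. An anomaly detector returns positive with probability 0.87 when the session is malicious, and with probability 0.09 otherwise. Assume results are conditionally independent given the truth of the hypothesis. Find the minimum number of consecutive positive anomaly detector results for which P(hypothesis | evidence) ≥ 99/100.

Prior odds = (1/600)/(599/600) = 1/599.
Likelihood ratio of a positive result = 0.87/0.09 = 29/3.
Target odds: 0.99 ÷ 0.01 = 99.
Need (1/599) × (29/3)ⁿ ≥ 99, i.e. (29/3)ⁿ ≥ 59301.
(29/3)⁴ = 707281/81 falls short of 59301 but (29/3)⁵ = 20511149/243 reaches it, so n = 5.

5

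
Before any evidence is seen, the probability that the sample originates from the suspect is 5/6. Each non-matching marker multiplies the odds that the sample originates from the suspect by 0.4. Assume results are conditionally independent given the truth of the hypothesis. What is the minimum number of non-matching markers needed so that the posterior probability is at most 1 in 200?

Prior odds: (5/6) ÷ (1/6) = 5.
Likelihood ratio per non-matching marker = 0.4.
Target odds: 0.005 ÷ 0.995 = 1/199.
Need 5 × 0.4ⁿ ≤ 1/199, i.e. 0.4ⁿ ≤ 1/995.
0.4⁷ = 128/78125 is still above 1/995 but 0.4⁸ = 256/390625 is at or below it, so n = 8.

8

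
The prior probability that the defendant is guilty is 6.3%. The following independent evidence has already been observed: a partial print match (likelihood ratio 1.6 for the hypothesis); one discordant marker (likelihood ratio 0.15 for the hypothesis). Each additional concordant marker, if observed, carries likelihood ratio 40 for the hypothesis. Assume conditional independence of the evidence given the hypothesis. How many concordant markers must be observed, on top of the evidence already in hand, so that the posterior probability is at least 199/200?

Prior odds = 0.063/0.937 = 63/937.
Combined Bayes factor of the evidence already in hand = 1.6 × 0.15 = 0.24.
Odds after that evidence = (63/937) × 0.24 = 378/23425.
Target odds = 0.995/0.005 = 199.
Need 40ⁿ ≥ 199 ÷ (378/23425) = 4661575/378.
40² = 1600 falls short of 4661575/378 but 40³ = 64000 reaches it, so n = 3.

3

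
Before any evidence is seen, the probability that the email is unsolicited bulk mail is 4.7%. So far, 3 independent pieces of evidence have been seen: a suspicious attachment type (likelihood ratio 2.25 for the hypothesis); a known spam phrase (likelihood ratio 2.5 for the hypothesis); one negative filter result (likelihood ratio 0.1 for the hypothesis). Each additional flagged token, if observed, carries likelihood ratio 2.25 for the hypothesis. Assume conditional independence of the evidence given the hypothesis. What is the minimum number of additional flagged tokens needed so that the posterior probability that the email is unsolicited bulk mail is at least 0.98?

Prior odds = 0.047/0.953 = 47/953.
Combined Bayes factor of the evidence already in hand = 2.25 × 2.5 × 0.1 = 0.5625.
Odds after that evidence = (47/953) × 0.5625 = 423/15248.
Target odds = 0.98/0.02 = 49.
Need 2.25ⁿ ≥ 49 ÷ (423/15248) = 747152/423.
2.25⁹ = 387420489/262144 falls short of 747152/423 but 2.25¹⁰ ≈3325.26 reaches it, so n = 10.

10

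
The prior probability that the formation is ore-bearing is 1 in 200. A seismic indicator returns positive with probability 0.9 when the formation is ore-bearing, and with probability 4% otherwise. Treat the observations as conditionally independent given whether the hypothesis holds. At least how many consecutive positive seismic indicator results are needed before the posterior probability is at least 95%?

3

Prior odds: 0.005 ÷ 0.995 = 1/199.
Likelihood ratio of a positive result = 0.9/0.04 = 22.5.
Target posterior odds = 0.95/0.05 = 19.
Require 22.5ⁿ ≥ 19 ÷ (1/199) = 3781.
22.5² = 506.25 falls short of 3781 but 22.5³ = 11390.625 reaches it, so n = 3.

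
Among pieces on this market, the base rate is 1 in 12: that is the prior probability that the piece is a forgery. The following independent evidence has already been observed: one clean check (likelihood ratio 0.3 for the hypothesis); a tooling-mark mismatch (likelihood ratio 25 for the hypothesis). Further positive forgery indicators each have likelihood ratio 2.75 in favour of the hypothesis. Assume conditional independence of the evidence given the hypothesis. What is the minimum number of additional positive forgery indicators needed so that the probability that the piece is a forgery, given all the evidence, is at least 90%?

Prior odds = (1/12)/(11/12) = 1/11.
Combined Bayes factor of the evidence already in hand = 0.3 × 25 = 7.5.
Odds after that evidence = (1/11) × 7.5 = 15/22.
Target odds = 0.9/0.1 = 9.
Need 2.75ⁿ ≥ 9 ÷ (15/22) = 13.2.
2.75² = 7.5625 falls short of 13.2 but 2.75³ = 20.796875 reaches it, so n = 3.

3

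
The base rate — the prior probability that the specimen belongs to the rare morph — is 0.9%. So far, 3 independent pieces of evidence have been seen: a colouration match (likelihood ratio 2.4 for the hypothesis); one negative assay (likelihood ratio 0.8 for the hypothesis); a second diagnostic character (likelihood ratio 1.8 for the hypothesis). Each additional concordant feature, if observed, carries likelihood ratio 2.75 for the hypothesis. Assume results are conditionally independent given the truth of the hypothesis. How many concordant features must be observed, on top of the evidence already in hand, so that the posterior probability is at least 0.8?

5

Prior odds = 0.009/0.991 = 9/991.
Combined Bayes factor of the evidence already in hand = 2.4 × 0.8 × 1.8 = 3.456.
Odds after that evidence = (9/991) × 3.456 = 3888/123875.
Target odds = 0.8/0.2 = 4.
Need 2.75ⁿ ≥ 4 ÷ (3888/123875) = 123875/972.
2.75⁴ = 57.19140625 falls short of 123875/972 but 2.75⁵ = 161051/1024 reaches it, so n = 5.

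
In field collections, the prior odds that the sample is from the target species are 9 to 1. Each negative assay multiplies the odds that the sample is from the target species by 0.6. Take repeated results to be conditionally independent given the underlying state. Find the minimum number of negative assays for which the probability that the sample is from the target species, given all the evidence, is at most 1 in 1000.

18

Prior odds = 9.
Likelihood ratio per negative assay = 0.6.
Target posterior odds = 0.001/0.999 = 1/999.
Require 0.6ⁿ ≤ 1/999 ÷ 9 = 1/8991.
0.6¹⁷ ≈0.000169267 is still above 1/8991 but 0.6¹⁸ ≈0.00010156 is at or below it, so n = 18.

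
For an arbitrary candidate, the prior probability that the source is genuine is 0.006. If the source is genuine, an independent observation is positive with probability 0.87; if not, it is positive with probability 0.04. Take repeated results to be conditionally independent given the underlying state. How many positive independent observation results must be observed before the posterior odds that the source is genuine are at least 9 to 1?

Prior odds: 0.006 ÷ 0.994 = 3/497.
Likelihood ratio of a positive = 0.87/0.04 = 21.75.
Target odds = 9.
Require 21.75ⁿ ≥ 9 ÷ (3/497) = 1491.
21.75² = 473.0625 falls short of 1491 but 21.75³ = 658503/64 reaches it, so n = 3.

3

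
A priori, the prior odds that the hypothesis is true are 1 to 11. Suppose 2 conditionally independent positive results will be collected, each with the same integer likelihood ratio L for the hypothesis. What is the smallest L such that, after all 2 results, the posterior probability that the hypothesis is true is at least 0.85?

Prior odds = 1/11.
Target odds = 0.85/0.15 = 17/3.
Need L² ≥ 17/3 ÷ (1/11) = 187/3.
7² = 49 < 187/3 ≤ 64 = 8², so L = 8.

8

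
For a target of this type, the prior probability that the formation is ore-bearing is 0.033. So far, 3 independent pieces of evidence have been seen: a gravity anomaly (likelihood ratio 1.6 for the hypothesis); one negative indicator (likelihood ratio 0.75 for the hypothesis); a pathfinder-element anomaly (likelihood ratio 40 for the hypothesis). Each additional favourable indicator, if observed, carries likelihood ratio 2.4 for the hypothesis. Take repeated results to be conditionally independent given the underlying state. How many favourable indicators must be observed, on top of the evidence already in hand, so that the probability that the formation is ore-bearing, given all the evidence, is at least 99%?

5

Prior odds = 0.033/0.967 = 33/967.
Combined Bayes factor of the evidence already in hand = 1.6 × 0.75 × 40 = 48.
Odds after that evidence = (33/967) × 48 = 1584/967.
Target odds = 0.99/0.01 = 99.
Need 2.4ⁿ ≥ 99 ÷ (1584/967) = 60.4375.
2.4⁴ = 33.1776 falls short of 60.4375 but 2.4⁵ = 79.62624 reaches it, so n = 5.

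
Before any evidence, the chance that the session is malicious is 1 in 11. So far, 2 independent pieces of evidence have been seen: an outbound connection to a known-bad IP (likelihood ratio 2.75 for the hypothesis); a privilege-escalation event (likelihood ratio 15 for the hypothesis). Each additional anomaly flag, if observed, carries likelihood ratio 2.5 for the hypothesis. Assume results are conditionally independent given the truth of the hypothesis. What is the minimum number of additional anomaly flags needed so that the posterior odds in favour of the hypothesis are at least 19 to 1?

Prior odds = (1/11)/(10/11) = 0.1.
Combined Bayes factor of the evidence already in hand = 2.75 × 15 = 41.25.
Odds after that evidence = 0.1 × 41.25 = 4.125.
Target odds = 19.
Need 2.5ⁿ ≥ 19 ÷ 4.125 = 152/33.
2.5¹ = 2.5 falls short of 152/33 but 2.5² = 6.25 reaches it, so n = 2.

2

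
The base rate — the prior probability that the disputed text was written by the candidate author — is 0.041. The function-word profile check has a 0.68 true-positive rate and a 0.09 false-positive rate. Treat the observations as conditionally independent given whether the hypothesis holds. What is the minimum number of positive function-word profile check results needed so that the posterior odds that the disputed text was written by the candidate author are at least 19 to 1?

4

Prior odds: 0.041 ÷ 0.959 = 41/959.
Likelihood ratio of a positive result = 0.68/0.09 = 68/9.
Target odds = 19.
Need (41/959) × (68/9)ⁿ ≥ 19, i.e. (68/9)ⁿ ≥ 18221/41.
(68/9)³ = 314432/729 falls short of 18221/41 but (68/9)⁴ = 21381376/6561 reaches it, so n = 4.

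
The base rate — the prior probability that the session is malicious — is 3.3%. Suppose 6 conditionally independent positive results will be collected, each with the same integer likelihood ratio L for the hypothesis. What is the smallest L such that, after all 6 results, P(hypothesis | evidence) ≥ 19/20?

3

Prior odds = 0.033/0.967 = 33/967.
Target odds = 0.95/0.05 = 19.
Need L⁶ ≥ 19 ÷ (33/967) = 18373/33.
2⁶ = 64 < 18373/33 ≤ 729 = 3⁶, so L = 3.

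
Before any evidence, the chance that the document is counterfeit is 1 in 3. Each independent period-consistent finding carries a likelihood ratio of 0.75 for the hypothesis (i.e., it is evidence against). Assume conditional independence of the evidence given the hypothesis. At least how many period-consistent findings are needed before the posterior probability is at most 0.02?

12

Prior odds = (1/3)/(2/3) = 0.5.
Likelihood ratio per period-consistent finding = 0.75.
Target odds: 0.02 ÷ 0.98 = 1/49.
Require 0.75ⁿ ≤ 1/49 ÷ 0.5 = 2/49.
0.75¹¹ = 177147/4194304 is still above 2/49 but 0.75¹² = 531441/16777216 is at or below it, so n = 12.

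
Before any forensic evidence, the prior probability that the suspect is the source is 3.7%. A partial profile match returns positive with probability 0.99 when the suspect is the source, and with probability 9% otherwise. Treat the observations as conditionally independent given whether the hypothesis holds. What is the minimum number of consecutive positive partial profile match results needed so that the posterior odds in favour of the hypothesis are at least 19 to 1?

3

Prior odds: 0.037 ÷ 0.963 = 37/963.
Likelihood ratio of a positive result = 0.99/0.09 = 11.
Target odds = 19.
Require 11ⁿ ≥ 19 ÷ (37/963) = 18297/37.
11² = 121 falls short of 18297/37 but 11³ = 1331 reaches it, so n = 3.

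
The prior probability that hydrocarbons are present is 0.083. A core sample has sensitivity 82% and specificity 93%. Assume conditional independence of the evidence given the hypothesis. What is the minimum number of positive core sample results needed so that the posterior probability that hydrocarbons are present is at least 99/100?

3

Prior odds: 0.083 ÷ 0.917 = 83/917.
False-positive rate = 1 − 0.93 = 0.07; likelihood ratio of a positive = 0.82/0.07 = 82/7.
Target posterior odds = 0.99/0.01 = 99.
Need (83/917) × (82/7)ⁿ ≥ 99, i.e. (82/7)ⁿ ≥ 90783/83.
(82/7)² = 6724/49 falls short of 90783/83 but (82/7)³ = 551368/343 reaches it, so n = 3.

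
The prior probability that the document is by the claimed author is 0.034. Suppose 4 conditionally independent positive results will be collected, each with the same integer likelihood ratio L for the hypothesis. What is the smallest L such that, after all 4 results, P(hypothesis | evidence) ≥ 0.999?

Prior odds = 0.034/0.966 = 17/483.
Target odds = 0.999/0.001 = 999.
Need L⁴ ≥ 999 ÷ (17/483) = 482517/17.
12⁴ = 20736 < 482517/17 ≤ 28561 = 13⁴, so L = 13.

13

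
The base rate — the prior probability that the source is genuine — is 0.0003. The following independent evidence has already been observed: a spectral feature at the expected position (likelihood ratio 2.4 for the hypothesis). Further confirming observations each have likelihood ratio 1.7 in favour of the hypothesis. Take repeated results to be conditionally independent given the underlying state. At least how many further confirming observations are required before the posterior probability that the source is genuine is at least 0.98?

Prior odds = 0.0003/0.9997 = 3/9997.
Bayes factor of the evidence already in hand = 2.4.
Odds after that evidence = (3/9997) × 2.4 = 36/49985.
Target odds = 0.98/0.02 = 49.
Need 1.7ⁿ ≥ 49 ÷ (36/49985) = 2449265/36.
1.7²⁰ ≈40642.3 falls short of 2449265/36 but 1.7²¹ ≈69091.9 reaches it, so n = 21.

21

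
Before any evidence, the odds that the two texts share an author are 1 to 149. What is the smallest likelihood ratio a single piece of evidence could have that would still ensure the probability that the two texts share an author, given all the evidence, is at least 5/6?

745

Prior odds = 1/149.
Target odds = (5/6)/(1/6) = 5.
Required Bayes factor = 5 ÷ (1/149) = 745.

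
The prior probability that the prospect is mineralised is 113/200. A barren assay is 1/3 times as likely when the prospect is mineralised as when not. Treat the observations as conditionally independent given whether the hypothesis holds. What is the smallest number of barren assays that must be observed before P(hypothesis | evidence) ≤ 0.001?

Prior odds = 0.565/0.435 = 113/87.
Likelihood ratio per barren assay = 1/3.
Target odds: 0.001 ÷ 0.999 = 1/999.
Require (1/3)ⁿ ≤ 1/999 ÷ (113/87) = 29/37629.
(1/3)⁶ = 1/729 is still above 29/37629 but (1/3)⁷ = 1/2187 is at or below it, so n = 7.

7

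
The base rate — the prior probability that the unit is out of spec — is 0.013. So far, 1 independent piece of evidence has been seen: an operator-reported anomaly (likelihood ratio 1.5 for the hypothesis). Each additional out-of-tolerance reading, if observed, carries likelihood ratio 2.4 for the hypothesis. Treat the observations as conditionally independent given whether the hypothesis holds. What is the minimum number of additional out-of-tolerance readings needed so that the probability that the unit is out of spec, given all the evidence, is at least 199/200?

11

Prior odds = 0.013/0.987 = 13/987.
Bayes factor of the evidence already in hand = 1.5.
Odds after that evidence = (13/987) × 1.5 = 13/658.
Target odds = 0.995/0.005 = 199.
Need 2.4ⁿ ≥ 199 ÷ (13/658) = 130942/13.
2.4¹⁰ ≈6340.34 falls short of 130942/13 but 2.4¹¹ ≈15216.8 reaches it, so n = 11.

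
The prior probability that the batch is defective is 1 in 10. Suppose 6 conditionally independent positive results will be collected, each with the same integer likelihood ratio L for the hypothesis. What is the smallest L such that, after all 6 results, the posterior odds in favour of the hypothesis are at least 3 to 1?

Prior odds = 0.1/0.9 = 1/9.
Target odds = 3.
Need L⁶ ≥ 3 ÷ (1/9) = 27.
1⁶ = 1 < 27 ≤ 64 = 2⁶, so L = 2.

2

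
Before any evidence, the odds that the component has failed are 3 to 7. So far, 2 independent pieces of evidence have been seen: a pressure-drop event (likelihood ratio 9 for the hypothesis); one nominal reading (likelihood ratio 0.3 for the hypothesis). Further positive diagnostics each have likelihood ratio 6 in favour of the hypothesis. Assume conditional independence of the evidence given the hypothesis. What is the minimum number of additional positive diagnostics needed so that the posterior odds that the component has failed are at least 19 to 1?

2

Prior odds = 3/7.
Combined Bayes factor of the evidence already in hand = 9 × 0.3 = 2.7.
Odds after that evidence = (3/7) × 2.7 = 81/70.
Target odds = 19.
Need 6ⁿ ≥ 19 ÷ (81/70) = 1330/81.
6¹ = 6 falls short of 1330/81 but 6² = 36 reaches it, so n = 2.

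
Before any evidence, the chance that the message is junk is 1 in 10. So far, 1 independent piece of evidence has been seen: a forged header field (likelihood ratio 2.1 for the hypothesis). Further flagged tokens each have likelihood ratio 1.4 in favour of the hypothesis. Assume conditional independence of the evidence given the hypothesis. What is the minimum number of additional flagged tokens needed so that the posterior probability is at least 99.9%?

Prior odds = 0.1/0.9 = 1/9.
Bayes factor of the evidence already in hand = 2.1.
Odds after that evidence = (1/9) × 2.1 = 7/30.
Target odds = 0.999/0.001 = 999.
Need 1.4ⁿ ≥ 999 ÷ (7/30) = 29970/7.
1.4²⁴ ≈3214.2 falls short of 29970/7 but 1.4²⁵ ≈4499.88 reaches it, so n = 25.

25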